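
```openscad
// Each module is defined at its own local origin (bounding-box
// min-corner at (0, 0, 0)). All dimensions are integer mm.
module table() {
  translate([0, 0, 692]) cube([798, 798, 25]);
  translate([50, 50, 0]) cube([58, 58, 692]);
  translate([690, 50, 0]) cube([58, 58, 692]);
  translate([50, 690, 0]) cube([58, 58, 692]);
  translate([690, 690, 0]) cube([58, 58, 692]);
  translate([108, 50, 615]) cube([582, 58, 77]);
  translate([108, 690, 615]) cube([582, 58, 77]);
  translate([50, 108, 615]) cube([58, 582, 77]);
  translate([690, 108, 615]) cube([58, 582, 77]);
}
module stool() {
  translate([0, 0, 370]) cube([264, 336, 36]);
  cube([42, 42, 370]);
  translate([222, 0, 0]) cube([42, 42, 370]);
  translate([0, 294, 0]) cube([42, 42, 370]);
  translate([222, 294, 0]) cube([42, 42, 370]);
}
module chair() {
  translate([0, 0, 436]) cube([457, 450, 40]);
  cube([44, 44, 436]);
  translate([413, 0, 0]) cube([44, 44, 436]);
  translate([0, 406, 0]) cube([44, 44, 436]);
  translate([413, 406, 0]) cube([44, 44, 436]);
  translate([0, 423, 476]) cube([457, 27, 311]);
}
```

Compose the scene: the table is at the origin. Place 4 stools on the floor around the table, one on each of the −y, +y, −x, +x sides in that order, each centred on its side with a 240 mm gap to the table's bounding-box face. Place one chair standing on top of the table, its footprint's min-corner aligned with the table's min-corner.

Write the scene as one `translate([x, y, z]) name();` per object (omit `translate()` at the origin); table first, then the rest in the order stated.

table();
translate([267, -576, 0]) stool();
translate([267, 1038, 0]) stool();
translate([-504, 231, 0]) stool();
translate([1038, 231, 0]) stool();
translate([0, 0, 717]) chair();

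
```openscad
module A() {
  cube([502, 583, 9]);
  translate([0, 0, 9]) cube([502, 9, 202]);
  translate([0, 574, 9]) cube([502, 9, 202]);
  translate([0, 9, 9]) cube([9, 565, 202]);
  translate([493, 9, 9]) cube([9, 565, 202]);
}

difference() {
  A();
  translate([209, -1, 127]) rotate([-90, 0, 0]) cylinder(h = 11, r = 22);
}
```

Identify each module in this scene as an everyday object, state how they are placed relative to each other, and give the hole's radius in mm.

A is an open box. The open box has a circular hole through its front wall. The hole's radius is 22 mm.

The subtracted cylinder has r = 22 mm.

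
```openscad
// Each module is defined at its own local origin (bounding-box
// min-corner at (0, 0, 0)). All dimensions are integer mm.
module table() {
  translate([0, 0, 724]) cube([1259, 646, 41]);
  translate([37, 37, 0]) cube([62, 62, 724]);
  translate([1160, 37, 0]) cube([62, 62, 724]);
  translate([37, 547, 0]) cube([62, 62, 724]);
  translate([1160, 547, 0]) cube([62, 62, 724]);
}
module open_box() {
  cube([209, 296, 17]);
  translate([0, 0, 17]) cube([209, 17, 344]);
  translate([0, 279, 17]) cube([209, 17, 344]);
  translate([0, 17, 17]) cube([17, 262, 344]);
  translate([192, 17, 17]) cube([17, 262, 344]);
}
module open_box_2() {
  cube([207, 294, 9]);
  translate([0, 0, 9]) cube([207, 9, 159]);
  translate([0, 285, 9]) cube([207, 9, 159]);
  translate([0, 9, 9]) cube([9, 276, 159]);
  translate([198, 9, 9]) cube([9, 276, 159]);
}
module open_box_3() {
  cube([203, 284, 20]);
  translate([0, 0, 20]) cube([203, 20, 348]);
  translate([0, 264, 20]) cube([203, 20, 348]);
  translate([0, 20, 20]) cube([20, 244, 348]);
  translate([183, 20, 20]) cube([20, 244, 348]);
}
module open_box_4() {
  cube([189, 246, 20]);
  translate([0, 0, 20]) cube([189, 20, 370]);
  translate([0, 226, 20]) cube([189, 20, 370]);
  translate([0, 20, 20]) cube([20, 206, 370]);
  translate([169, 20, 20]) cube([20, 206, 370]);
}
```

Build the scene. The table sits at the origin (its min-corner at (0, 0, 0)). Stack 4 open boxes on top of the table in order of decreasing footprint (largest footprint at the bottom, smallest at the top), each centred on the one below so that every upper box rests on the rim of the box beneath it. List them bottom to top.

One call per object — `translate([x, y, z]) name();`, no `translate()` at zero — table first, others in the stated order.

table();
translate([525, 175, 765]) open_box();
translate([526, 176, 1126]) open_box_2();
translate([528, 181, 1294]) open_box_3();
translate([535, 200, 1662]) open_box_4();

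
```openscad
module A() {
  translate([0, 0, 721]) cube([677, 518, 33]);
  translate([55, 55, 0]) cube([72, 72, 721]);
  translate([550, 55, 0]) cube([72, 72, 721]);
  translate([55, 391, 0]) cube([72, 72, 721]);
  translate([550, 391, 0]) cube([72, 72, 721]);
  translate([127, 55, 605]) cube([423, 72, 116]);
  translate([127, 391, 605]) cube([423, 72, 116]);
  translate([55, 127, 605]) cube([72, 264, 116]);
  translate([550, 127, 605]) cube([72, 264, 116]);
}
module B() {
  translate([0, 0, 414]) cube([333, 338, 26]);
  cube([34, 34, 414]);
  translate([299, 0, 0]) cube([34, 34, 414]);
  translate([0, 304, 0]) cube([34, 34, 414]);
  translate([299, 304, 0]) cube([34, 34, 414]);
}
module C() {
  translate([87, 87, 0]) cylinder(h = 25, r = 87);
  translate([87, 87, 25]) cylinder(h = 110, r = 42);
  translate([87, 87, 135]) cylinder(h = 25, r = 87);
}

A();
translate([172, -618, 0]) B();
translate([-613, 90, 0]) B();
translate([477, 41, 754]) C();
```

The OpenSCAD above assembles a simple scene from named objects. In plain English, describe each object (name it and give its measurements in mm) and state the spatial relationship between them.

A is a table with a 677×518 mm rectangular top, 33 mm thick, top surface at z = 754 mm, supported by four 72×72 mm square legs, each inset 55 mm from the nearest pair of top edges, running from the floor. Four apron rails, 72 mm thick and 116 mm tall, run between adjacent legs with their top edges flush with the underside of the top and their outer faces flush with the legs' outer faces.

B is a simple wooden stool: a rectangular seat 333 mm (x) by 338 mm (y), 26 mm thick, top face at z = 440 mm, on four square legs, each 34×34 mm in cross-section. The legs rest on z = 0, each flush with a corner of the seat.

C is a spool: two coaxial disc flanges of radius 87 mm and thickness 25 mm, joined by a core cylinder of radius 42 mm and height 110 mm. The lower flange rests on z = 0 and the three cylinders share a vertical axis.

Two stools sit around the table at the −y, −x sides. The spool is on top of the table.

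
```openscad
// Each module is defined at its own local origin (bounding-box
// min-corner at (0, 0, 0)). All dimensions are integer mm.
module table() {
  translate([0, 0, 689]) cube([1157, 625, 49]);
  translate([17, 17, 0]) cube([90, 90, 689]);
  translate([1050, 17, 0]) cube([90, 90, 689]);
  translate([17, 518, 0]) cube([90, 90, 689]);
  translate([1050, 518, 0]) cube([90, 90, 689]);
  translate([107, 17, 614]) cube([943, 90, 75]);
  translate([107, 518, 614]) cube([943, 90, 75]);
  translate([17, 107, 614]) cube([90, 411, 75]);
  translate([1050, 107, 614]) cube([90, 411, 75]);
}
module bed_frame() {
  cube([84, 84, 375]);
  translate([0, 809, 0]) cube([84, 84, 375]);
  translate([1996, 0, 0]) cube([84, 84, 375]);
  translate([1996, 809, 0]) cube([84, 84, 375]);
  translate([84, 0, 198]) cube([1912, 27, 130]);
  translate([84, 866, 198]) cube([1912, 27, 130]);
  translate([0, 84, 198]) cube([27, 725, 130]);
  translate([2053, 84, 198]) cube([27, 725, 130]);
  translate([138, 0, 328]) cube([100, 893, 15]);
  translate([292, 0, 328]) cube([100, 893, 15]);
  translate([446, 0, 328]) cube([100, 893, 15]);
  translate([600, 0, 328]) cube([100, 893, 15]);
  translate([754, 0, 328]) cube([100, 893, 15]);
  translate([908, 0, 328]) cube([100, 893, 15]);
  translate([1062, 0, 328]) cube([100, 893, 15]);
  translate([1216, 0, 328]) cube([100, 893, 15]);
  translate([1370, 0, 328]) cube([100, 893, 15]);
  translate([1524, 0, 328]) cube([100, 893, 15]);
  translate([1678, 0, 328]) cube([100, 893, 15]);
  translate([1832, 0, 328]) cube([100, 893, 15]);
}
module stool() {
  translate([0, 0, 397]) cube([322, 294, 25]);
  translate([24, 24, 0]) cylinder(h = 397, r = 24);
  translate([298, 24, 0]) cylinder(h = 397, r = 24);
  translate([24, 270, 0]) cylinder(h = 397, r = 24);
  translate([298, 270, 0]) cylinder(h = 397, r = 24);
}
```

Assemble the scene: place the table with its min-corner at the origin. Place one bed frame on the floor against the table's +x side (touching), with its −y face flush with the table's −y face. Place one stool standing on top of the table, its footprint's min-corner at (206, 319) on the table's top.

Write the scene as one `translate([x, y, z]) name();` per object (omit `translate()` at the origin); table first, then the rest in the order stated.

table();
translate([1157, 0, 0]) bed_frame();
translate([206, 319, 738]) stool();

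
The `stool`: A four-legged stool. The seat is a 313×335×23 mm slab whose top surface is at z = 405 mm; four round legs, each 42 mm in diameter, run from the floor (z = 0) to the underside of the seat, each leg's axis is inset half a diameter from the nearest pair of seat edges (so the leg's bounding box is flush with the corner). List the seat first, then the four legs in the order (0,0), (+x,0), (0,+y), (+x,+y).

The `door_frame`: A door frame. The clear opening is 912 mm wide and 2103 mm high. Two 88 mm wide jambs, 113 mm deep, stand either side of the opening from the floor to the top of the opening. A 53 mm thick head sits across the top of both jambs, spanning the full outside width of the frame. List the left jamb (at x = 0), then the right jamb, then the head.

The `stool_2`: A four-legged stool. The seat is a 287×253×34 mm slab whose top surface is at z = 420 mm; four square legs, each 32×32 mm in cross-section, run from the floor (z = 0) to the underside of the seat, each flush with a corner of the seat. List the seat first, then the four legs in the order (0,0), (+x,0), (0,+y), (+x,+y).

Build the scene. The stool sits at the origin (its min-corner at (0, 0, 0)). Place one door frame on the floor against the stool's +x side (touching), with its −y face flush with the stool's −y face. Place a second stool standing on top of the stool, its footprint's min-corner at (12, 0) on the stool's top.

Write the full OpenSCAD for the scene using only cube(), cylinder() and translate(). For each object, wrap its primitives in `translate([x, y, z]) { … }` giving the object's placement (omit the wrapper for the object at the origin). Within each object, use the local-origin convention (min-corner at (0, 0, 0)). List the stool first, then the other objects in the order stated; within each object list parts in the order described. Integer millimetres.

translate([0, 0, 382]) cube([313, 335, 23]);
translate([21, 21, 0]) cylinder(h = 382, r = 21);
translate([292, 21, 0]) cylinder(h = 382, r = 21);
translate([21, 314, 0]) cylinder(h = 382, r = 21);
translate([292, 314, 0]) cylinder(h = 382, r = 21);
translate([313, 0, 0]) {
  cube([88, 113, 2103]);
  translate([1000, 0, 0]) cube([88, 113, 2103]);
  translate([0, 0, 2103]) cube([1088, 113, 53]);
}
translate([12, 0, 405]) {
  translate([0, 0, 386]) cube([287, 253, 34]);
  cube([32, 32, 386]);
  translate([255, 0, 0]) cube([32, 32, 386]);
  translate([0, 221, 0]) cube([32, 32, 386]);
  translate([255, 221, 0]) cube([32, 32, 386]);
}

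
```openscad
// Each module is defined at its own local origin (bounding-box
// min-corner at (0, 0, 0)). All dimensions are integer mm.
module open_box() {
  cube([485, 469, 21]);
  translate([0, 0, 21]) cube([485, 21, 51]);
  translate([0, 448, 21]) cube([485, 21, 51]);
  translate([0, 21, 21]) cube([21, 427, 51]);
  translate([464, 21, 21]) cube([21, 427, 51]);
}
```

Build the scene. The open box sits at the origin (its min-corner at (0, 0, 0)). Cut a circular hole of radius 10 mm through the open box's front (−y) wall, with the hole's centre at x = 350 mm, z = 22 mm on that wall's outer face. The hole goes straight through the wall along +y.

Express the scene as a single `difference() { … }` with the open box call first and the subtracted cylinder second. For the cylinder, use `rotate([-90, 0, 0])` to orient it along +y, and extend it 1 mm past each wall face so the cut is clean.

difference() {
  open_box();
  translate([350, -1, 22]) rotate([-90, 0, 0]) cylinder(h = 23, r = 10);
}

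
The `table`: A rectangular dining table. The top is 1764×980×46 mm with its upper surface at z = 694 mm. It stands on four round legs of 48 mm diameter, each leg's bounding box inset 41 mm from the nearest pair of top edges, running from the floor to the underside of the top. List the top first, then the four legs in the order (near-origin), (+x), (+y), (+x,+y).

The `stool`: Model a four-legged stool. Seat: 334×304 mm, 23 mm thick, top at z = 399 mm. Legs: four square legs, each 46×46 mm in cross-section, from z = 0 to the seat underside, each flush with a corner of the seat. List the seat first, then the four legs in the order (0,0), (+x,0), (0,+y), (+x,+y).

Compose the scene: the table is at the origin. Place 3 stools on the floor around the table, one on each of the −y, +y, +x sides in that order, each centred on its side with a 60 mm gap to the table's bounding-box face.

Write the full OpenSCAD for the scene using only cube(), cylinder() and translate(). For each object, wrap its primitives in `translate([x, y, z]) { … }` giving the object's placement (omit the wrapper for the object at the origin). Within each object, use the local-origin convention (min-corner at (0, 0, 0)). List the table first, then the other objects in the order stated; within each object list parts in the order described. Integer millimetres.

translate([0, 0, 648]) cube([1764, 980, 46]);
translate([65, 65, 0]) cylinder(h = 648, r = 24);
translate([1699, 65, 0]) cylinder(h = 648, r = 24);
translate([65, 915, 0]) cylinder(h = 648, r = 24);
translate([1699, 915, 0]) cylinder(h = 648, r = 24);
translate([715, -364, 0]) {
  translate([0, 0, 376]) cube([334, 304, 23]);
  cube([46, 46, 376]);
  translate([288, 0, 0]) cube([46, 46, 376]);
  translate([0, 258, 0]) cube([46, 46, 376]);
  translate([288, 258, 0]) cube([46, 46, 376]);
}
translate([715, 1040, 0]) {
  translate([0, 0, 376]) cube([334, 304, 23]);
  cube([46, 46, 376]);
  translate([288, 0, 0]) cube([46, 46, 376]);
  translate([0, 258, 0]) cube([46, 46, 376]);
  translate([288, 258, 0]) cube([46, 46, 376]);
}
translate([1824, 338, 0]) {
  translate([0, 0, 376]) cube([334, 304, 23]);
  cube([46, 46, 376]);
  translate([288, 0, 0]) cube([46, 46, 376]);
  translate([0, 258, 0]) cube([46, 46, 376]);
  translate([288, 258, 0]) cube([46, 46, 376]);
}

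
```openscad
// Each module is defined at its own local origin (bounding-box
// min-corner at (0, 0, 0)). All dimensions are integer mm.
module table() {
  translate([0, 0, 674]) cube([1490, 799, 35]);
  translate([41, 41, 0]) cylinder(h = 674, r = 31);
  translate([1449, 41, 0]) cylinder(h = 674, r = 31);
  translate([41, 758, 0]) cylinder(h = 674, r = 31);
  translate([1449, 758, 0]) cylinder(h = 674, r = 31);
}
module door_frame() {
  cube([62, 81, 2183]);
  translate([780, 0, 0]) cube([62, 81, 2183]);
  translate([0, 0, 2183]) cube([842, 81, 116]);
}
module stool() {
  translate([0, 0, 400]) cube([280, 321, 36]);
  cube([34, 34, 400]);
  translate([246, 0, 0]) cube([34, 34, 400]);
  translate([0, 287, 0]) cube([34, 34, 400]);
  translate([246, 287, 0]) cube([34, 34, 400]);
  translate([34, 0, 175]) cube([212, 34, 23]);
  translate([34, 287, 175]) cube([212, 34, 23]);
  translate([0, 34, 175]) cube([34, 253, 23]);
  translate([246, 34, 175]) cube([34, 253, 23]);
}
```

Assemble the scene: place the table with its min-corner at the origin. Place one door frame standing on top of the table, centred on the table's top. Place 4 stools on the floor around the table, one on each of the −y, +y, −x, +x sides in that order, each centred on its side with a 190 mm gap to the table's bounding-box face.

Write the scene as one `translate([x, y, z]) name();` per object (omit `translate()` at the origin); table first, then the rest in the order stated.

table();
translate([324, 359, 709]) door_frame();
translate([605, -511, 0]) stool();
translate([605, 989, 0]) stool();
translate([-470, 239, 0]) stool();
translate([1680, 239, 0]) stool();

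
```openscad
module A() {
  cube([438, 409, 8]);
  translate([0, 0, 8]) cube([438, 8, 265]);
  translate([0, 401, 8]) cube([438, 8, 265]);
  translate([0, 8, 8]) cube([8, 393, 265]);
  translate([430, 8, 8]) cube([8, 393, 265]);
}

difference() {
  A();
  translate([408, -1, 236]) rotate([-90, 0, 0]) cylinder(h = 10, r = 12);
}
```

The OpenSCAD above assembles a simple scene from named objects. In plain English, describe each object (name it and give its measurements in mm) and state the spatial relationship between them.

A is an open-topped rectangular box: outside dimensions 438×409×273 mm, with a uniform wall and base thickness of 8 mm. The base is a full 438×409 slab on the floor; four walls sit on top of the base. The front and back walls (the −y and +y sides) span the full width; the two side walls fit between them.

The open box has a circular hole of radius 12 mm through its front wall, centred at (x = 408, z = 236).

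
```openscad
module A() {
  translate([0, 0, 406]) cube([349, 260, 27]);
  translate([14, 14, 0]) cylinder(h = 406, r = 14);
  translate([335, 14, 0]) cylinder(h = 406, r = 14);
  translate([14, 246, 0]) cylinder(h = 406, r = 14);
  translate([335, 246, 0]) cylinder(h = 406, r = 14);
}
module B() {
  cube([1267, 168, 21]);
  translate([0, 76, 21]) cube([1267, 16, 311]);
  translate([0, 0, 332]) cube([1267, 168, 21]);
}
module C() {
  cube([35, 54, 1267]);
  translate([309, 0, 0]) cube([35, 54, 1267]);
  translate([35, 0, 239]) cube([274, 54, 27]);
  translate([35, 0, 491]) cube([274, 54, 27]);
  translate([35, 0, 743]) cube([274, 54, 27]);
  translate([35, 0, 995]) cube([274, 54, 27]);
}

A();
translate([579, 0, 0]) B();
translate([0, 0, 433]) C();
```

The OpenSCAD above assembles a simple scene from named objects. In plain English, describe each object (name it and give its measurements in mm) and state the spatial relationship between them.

A is a simple wooden stool: a rectangular seat 349 mm (x) by 260 mm (y), 27 mm thick, top face at z = 433 mm, on four round legs, each 28 mm in diameter. The legs rest on z = 0, each leg's axis is inset half a diameter from the nearest pair of seat edges (so the leg's bounding box is flush with the corner).

B is an I-beam lying along x, 1267 mm long. Overall section height 353 mm. Two flanges 168 mm wide (y) and 21 mm thick, one on the floor and one at the top; a web 16 mm thick runs between them, centred on the flange width.

C is a wooden ladder with two side rails of 35×54 mm section and 1267 mm height, set 344 mm apart overall. Between them run 4 rectangular rungs (54 mm deep, 27 mm thick), front faces flush with the rails' −y face. The bottom of the first rung is 239 mm above the floor and each subsequent rung is 252 mm higher than the one below.

The I-beam is on the floor beside the stool on its +x side. The ladder is on top of the stool.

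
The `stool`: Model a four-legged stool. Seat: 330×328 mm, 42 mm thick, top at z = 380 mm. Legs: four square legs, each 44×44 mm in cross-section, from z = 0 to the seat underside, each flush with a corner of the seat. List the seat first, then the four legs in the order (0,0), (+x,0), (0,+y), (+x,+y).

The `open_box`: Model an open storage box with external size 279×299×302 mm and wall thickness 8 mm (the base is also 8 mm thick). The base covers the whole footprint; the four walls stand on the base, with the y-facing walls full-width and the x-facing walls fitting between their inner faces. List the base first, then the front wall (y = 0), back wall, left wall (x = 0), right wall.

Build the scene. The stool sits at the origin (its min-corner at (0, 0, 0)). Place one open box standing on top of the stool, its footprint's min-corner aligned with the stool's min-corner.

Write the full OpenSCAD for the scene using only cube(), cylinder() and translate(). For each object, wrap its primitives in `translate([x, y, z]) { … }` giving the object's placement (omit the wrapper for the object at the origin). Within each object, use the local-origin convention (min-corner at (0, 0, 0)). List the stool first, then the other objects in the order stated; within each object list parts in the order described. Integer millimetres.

translate([0, 0, 338]) cube([330, 328, 42]);
cube([44, 44, 338]);
translate([286, 0, 0]) cube([44, 44, 338]);
translate([0, 284, 0]) cube([44, 44, 338]);
translate([286, 284, 0]) cube([44, 44, 338]);
translate([0, 0, 380]) {
  cube([279, 299, 8]);
  translate([0, 0, 8]) cube([279, 8, 294]);
  translate([0, 291, 8]) cube([279, 8, 294]);
  translate([0, 8, 8]) cube([8, 283, 294]);
  translate([271, 8, 8]) cube([8, 283, 294]);
}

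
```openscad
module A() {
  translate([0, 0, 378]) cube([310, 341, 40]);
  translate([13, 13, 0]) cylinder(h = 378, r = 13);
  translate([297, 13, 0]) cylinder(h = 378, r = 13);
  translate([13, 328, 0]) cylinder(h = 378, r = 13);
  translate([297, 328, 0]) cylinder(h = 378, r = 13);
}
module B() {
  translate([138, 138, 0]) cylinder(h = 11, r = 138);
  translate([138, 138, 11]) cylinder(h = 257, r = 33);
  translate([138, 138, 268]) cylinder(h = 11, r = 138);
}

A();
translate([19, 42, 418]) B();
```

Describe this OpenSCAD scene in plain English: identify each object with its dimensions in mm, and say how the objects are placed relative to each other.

A is a four-legged stool. The seat is a 310×341×40 mm slab whose top surface is at z = 418 mm; four round legs, each 26 mm in diameter, run from the floor (z = 0) to the underside of the seat, each leg's axis is inset half a diameter from the nearest pair of seat edges (so the leg's bounding box is flush with the corner).

B is a spool: two coaxial disc flanges of radius 138 mm and thickness 11 mm, joined by a core cylinder of radius 33 mm and height 257 mm. The lower flange rests on z = 0 and the three cylinders share a vertical axis.

The spool is on top of the stool.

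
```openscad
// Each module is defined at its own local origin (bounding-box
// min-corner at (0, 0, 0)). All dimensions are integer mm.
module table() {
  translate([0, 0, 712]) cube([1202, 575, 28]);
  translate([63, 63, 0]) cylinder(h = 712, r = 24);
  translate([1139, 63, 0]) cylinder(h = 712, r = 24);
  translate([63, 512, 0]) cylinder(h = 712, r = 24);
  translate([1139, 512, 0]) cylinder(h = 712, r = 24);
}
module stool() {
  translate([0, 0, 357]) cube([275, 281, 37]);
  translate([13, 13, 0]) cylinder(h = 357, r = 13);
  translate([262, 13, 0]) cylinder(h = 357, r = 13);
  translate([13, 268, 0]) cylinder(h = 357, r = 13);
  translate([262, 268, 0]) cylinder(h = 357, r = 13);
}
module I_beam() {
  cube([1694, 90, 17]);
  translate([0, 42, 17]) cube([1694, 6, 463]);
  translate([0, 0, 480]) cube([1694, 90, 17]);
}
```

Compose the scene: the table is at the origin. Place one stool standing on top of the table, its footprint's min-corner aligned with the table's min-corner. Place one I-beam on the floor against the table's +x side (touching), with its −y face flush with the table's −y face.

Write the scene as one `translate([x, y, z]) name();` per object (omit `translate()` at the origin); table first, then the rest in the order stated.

table();
translate([0, 0, 740]) stool();
translate([1202, 0, 0]) I_beam();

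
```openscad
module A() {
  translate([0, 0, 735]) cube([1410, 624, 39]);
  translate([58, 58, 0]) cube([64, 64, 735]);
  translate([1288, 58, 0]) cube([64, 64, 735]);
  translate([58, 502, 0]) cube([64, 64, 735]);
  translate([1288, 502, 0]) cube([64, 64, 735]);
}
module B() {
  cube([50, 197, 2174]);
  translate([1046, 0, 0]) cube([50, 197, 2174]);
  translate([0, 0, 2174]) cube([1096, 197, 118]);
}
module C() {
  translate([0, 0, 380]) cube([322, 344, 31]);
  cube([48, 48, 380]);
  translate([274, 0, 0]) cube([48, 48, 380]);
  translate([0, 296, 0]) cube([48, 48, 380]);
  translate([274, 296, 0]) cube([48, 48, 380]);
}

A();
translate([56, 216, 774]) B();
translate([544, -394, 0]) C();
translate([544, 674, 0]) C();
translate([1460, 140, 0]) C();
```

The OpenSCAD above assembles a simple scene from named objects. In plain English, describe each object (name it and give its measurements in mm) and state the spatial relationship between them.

A is a table with a 1410×624 mm rectangular top, 39 mm thick, top surface at z = 774 mm, supported by four 64×64 mm square legs, each inset 58 mm from the nearest pair of top edges, running from the floor.

B is a door frame. The clear opening is 996 mm wide and 2174 mm high. Two 50 mm wide jambs, 197 mm deep, stand either side of the opening from the floor to the top of the opening. A 118 mm thick head sits across the top of both jambs, spanning the full outside width of the frame.

C is a four-legged stool. The seat is 322×344 mm, 31 mm thick, top at z = 411 mm. It stands on four square legs, each 48×48 mm in cross-section, from z = 0 to the seat underside, each flush with a corner of the seat.

The door frame is on top of the table. Three stools sit around the table at the −y, +y, +x sides.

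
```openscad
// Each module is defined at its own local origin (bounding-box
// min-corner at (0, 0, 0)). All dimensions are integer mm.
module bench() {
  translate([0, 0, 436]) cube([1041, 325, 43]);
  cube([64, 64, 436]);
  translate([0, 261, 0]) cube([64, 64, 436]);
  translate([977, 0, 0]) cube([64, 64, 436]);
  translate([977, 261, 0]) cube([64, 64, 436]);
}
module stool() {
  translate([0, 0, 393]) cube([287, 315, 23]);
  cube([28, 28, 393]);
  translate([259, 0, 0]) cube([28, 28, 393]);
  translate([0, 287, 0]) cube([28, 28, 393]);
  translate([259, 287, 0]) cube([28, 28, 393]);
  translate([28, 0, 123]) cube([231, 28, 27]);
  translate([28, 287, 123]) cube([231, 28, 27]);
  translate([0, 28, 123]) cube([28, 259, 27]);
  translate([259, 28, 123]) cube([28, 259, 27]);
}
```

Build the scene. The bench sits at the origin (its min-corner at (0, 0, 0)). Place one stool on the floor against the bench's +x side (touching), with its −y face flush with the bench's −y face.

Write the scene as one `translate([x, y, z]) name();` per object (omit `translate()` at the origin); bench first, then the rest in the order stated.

bench();
translate([1041, 0, 0]) stool();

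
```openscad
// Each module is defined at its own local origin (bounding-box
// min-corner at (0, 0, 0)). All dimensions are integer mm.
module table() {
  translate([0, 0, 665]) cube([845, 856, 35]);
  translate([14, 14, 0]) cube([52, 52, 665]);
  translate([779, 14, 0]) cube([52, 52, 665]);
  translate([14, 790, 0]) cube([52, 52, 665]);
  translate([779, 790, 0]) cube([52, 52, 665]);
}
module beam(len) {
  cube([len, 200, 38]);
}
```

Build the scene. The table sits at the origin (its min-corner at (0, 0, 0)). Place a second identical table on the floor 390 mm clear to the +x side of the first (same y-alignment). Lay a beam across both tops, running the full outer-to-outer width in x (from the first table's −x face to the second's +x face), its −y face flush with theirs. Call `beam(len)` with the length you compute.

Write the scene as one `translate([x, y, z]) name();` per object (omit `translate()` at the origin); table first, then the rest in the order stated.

table();
translate([1235, 0, 0]) table();
translate([0, 0, 700]) beam(2080);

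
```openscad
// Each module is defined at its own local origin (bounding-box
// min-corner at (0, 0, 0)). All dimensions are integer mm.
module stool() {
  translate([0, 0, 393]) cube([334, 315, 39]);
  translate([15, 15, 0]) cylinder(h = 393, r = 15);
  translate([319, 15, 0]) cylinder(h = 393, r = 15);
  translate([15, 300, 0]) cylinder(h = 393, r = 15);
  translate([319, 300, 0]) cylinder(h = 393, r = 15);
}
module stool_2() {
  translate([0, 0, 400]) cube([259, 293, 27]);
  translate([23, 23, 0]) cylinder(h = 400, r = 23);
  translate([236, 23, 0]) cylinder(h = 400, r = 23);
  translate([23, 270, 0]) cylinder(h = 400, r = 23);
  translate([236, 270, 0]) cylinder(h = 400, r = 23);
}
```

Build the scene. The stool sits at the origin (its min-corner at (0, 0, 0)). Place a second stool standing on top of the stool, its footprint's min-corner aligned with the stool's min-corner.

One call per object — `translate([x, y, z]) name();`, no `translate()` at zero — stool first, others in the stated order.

stool();
translate([0, 0, 432]) stool_2();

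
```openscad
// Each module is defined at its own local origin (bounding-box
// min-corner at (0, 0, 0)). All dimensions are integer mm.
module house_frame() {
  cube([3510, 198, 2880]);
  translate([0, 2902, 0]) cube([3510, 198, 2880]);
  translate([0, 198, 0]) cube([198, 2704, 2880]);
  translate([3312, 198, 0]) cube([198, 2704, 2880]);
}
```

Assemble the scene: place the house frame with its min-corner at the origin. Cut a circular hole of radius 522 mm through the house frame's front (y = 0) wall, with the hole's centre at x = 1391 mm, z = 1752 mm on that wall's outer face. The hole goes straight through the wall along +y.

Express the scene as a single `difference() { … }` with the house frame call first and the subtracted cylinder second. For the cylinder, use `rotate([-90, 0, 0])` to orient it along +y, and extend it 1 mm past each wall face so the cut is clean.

difference() {
  house_frame();
  translate([1391, -1, 1752]) rotate([-90, 0, 0]) cylinder(h = 200, r = 522);
}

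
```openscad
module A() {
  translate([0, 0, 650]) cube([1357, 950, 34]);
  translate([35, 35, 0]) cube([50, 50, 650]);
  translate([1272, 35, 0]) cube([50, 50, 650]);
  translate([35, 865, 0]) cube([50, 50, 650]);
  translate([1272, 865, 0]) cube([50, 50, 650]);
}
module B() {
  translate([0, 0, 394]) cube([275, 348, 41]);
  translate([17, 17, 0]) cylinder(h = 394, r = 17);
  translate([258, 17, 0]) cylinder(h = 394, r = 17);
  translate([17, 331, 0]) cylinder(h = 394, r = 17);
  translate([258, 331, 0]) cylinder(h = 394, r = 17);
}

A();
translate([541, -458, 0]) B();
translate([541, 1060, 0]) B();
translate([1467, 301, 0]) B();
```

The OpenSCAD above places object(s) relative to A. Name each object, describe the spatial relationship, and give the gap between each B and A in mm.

A is a table. B is a stool. Three stools sit around the table at the −y, +y, +x sides. The gap between each stool and the table is 110 mm.

Each stool's nearest face is 110 mm from the table's bounding box.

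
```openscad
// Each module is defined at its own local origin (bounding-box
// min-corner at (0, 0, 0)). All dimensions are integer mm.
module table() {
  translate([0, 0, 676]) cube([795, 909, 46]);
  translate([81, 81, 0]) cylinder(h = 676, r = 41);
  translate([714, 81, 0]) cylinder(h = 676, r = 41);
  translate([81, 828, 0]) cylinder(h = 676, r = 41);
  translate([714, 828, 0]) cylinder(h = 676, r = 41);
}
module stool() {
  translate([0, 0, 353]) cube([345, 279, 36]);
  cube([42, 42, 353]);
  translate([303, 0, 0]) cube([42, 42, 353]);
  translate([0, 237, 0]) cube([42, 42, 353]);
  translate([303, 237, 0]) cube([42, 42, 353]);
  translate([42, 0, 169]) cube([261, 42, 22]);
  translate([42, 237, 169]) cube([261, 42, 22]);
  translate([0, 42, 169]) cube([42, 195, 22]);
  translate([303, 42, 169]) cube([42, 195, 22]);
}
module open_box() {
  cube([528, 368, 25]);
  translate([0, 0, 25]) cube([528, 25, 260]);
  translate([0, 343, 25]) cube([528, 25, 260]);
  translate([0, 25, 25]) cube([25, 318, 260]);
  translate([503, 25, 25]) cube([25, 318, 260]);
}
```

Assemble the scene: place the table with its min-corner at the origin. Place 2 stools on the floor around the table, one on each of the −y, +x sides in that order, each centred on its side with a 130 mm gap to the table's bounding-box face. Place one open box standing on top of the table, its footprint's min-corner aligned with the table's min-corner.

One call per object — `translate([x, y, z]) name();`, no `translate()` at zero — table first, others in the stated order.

table();
translate([225, -409, 0]) stool();
translate([925, 315, 0]) stool();
translate([0, 0, 722]) open_box();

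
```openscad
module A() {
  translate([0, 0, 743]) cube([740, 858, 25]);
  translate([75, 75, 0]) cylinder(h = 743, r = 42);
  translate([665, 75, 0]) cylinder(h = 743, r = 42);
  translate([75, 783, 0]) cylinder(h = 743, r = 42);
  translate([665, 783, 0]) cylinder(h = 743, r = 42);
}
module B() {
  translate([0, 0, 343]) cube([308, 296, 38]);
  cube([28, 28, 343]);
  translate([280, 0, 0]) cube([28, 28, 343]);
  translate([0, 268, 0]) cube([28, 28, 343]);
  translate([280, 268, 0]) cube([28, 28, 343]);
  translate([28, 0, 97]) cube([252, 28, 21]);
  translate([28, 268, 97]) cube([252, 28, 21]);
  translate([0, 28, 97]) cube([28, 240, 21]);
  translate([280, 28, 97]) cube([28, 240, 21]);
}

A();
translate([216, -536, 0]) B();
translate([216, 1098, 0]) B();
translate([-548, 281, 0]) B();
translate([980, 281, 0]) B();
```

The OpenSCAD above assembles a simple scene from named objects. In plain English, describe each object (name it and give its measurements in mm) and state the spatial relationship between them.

A is a table with a 740×858 mm rectangular top, 25 mm thick, top surface at z = 768 mm, supported by four round legs of 84 mm diameter, each leg's bounding box inset 33 mm from the nearest pair of top edges, running from the floor.

B is a four-legged stool. The seat is 308×296 mm, 38 mm thick, top at z = 381 mm. It stands on four square legs, each 28×28 mm in cross-section, from z = 0 to the seat underside, each flush with a corner of the seat. Four stretchers, 28 mm wide and 21 mm tall, connect adjacent legs with their undersides at z = 97 mm, each running between the inner faces of the legs it joins and aligned with the legs' outer faces on the other axis.

Four stools sit around the table at the −y, +y, −x, +x sides.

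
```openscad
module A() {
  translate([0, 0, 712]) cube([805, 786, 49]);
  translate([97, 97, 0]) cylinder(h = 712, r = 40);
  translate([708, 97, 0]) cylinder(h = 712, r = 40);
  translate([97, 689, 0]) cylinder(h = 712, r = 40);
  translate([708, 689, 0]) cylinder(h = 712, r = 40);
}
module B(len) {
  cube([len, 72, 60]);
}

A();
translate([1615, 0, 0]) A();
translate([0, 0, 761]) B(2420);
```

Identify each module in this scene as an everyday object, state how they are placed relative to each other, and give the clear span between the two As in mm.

Second table starts at x = 1615; first ends at x = 805; clear span = 1615 − 805 = 810 mm.

A is a table. B is a beam. A beam spans the tops of two tables. The clear span between the two tables is 810 mm.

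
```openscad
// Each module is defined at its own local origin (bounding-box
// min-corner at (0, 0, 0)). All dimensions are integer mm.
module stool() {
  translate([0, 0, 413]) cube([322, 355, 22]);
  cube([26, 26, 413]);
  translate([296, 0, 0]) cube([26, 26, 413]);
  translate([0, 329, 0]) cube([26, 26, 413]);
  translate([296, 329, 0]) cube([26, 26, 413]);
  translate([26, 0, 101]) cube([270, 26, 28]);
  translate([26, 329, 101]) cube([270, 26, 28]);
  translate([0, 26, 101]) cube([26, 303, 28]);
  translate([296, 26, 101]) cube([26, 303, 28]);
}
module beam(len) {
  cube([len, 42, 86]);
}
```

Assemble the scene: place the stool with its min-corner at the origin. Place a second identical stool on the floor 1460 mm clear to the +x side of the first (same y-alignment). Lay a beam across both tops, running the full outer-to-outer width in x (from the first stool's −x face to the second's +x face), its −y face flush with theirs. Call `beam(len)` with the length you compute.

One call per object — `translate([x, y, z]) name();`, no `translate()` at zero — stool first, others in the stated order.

stool();
translate([1782, 0, 0]) stool();
translate([0, 0, 435]) beam(2104);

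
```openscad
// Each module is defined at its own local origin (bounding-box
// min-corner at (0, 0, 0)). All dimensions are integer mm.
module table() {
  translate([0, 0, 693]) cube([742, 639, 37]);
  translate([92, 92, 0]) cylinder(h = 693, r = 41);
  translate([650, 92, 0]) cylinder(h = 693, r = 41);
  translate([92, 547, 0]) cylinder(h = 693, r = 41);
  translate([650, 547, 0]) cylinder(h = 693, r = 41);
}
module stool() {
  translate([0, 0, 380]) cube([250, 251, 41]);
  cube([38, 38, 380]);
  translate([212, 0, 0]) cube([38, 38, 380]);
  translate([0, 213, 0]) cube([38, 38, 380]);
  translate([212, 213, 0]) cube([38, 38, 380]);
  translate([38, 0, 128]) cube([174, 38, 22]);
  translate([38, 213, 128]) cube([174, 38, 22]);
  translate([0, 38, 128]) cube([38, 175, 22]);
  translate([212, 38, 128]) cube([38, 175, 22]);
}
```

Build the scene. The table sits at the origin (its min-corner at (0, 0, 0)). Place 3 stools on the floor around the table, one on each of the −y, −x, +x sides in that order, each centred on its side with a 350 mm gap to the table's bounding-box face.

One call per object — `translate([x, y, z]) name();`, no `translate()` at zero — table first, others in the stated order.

table();
translate([246, -601, 0]) stool();
translate([-600, 194, 0]) stool();
translate([1092, 194, 0]) stool();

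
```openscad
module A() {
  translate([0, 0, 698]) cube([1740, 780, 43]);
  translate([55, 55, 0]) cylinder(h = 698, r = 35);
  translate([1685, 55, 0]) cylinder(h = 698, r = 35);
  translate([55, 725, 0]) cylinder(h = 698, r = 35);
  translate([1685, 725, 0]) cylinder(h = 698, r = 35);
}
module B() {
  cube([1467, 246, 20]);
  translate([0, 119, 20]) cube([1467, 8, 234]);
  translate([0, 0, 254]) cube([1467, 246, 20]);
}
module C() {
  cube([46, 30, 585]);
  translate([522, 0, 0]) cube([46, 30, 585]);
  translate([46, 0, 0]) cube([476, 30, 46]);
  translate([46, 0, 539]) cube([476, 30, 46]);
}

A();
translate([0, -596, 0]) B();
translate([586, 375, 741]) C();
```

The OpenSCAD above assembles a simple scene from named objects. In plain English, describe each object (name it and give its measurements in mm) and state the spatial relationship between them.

A is a table: top 1740 mm (x) × 780 mm (y), 43 mm thick, upper face at z = 741 mm, on four round legs of 70 mm diameter, each leg's bounding box inset 20 mm from the nearest pair of top edges, running from z = 0 to the bottom of the top.

B is an I-beam lying along x, 1467 mm long. Overall section height 274 mm. Two flanges 246 mm wide (y) and 20 mm thick, one on the floor and one at the top; a web 8 mm thick runs between them, centred on the flange width.

C is a rectangular picture frame lying in the x–z plane (depth along y). The opening is 476 mm wide (x) by 493 mm tall (z), surrounded by a border 46 mm wide on all four sides. The frame is 30 mm deep and is made of two full-height vertical stiles with two horizontal rails fitted between them.

The I-beam is on the floor beside the table on its −y side. The picture frame is on top of the table, centred.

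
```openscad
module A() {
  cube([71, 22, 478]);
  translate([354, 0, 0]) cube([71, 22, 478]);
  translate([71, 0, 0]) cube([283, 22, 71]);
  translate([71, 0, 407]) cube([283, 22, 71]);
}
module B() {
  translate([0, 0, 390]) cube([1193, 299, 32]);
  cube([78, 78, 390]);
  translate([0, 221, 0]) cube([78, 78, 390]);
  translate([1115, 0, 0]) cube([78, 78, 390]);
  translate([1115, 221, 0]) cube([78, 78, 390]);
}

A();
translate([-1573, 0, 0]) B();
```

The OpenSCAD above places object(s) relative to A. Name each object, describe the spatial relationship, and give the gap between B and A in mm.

A is a picture frame. B is a bench. The bench is on the floor beside the picture frame on its −x side. The gap between the bench and the picture frame is 380 mm.

The bench's nearest face is 380 mm from the picture frame's −x face.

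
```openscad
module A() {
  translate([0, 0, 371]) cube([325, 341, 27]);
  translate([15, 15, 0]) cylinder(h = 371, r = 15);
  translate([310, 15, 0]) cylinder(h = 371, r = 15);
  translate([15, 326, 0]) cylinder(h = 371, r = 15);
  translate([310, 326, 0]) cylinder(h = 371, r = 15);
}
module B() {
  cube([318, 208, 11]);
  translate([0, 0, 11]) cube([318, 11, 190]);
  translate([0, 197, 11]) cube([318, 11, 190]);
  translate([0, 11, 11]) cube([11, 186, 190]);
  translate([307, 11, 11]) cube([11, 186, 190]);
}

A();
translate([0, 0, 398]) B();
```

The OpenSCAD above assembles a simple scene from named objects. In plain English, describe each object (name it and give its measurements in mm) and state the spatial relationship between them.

A is a four-legged stool. The seat is 325×341 mm, 27 mm thick, top at z = 398 mm. It stands on four round legs, each 30 mm in diameter, from z = 0 to the seat underside, each leg's axis is inset half a diameter from the nearest pair of seat edges (so the leg's bounding box is flush with the corner).

B is an open storage box with external size 318×208×201 mm and wall thickness 11 mm (the base is also 11 mm thick). The base covers the whole footprint; the four walls stand on the base, with the y-facing walls full-width and the x-facing walls fitting between their inner faces.

The open box is on top of the stool.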